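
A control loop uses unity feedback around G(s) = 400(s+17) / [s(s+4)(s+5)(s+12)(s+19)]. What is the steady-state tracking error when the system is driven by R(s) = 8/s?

One free integrator in G(s): this is a type 1 system.
K_p = ∞ for a type-1 system; e_ss to a step is zero.

0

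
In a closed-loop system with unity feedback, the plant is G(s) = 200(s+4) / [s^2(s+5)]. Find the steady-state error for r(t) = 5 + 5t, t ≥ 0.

Two free integrators in G(s): this is a type 2 system. By superposition:
  • 5: tracked with zero error.
  • 5t: tracked with zero error.
Total e_ss = 0.

0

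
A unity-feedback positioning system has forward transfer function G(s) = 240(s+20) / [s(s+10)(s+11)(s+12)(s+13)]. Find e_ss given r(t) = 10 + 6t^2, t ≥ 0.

System type = 1 (one pole at s=0). By superposition:
  • 10: tracked with zero error.
  • 6t^2: a type-1 system cannot track it, e_ss → ∞.
The unbounded component dominates.

infinity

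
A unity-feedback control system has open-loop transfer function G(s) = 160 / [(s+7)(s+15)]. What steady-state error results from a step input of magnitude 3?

The open loop has no poles at the origin → type 0 system.
K_p = lim_{s→0} G(s) = 160 / (7·15) = 32/21.
e_ss = 3/(1 + K_p) = 3/(53/21) = 63/53.

63/53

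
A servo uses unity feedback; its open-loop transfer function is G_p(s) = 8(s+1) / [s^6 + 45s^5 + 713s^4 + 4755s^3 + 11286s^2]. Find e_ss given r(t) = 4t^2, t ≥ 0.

11286

The denominator has no term below 11286s^2 — 2 poles at s=0, type 2.
K_a = lim_{s→0} s^2·G_p(s) = 8·1 / 11286 = 4/5643.
r(t) = 4t^2 gives R(s) = 8/s^3.
e_ss = 8/K_a = 8/(4/5643) = 11286.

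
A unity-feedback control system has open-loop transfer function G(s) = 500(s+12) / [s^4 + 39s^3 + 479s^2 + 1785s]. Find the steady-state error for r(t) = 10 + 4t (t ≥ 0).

The denominator has no term below 1785s — 1 pole at s=0, type 1. Taking each input component in turn:
  • 10: tracked with zero error.
  • 4t: e_ss = 4/K_v with K_v=400/119 → 1.19.
Total e_ss = 1.19.

1.19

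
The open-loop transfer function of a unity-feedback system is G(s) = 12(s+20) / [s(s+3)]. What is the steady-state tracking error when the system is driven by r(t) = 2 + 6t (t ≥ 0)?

G(s) has one factor of s in the denominator, so the system is type 1. Taking each input component in turn:
  • 2: tracked with zero error.
  • 6t: e_ss = 6/K_v with K_v=80 → 0.075.
Total e_ss = 0.075.

0.075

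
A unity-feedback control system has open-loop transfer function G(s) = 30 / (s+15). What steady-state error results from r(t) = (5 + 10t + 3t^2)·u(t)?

infinity

G(s) has no factors of s in the denominator, so the system is type 0. Taking each input component in turn:
  • 5: e_ss = 5/(1+K_p) with K_p=2 → 5/3.
  • 10t: a type-0 system cannot track it, e_ss → ∞.
  • 3t^2: a type-0 system cannot track it, e_ss → ∞.
The unbounded component dominates.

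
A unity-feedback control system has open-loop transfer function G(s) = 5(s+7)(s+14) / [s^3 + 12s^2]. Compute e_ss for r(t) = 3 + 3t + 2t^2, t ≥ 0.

The denominator has no term below 12s^2 — 2 poles at s=0, type 2. Taking each input component in turn:
  • 3: tracked with zero error.
  • 3t: tracked with zero error.
  • 2t^2: e_ss = 4/K_a with K_a=245/6 → 24/245.
Total e_ss = 24/245.

24/245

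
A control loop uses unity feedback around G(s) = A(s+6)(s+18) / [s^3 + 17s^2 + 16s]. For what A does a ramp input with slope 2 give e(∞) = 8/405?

15

Factoring s from the denominator leaves a polynomial with constant term 16, so the system is type 1.
K_v = lim_{s→0} s·G(s) = A·6·18 / 16 = 6.75·A.
e_ss = 2/K_v = 8/405 ⇒ K_v = 101.25 ⇒ A = 101.25/6.75 = 15.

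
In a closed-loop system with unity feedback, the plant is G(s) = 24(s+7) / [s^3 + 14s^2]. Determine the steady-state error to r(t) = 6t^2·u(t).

The denominator has no term below 14s^2 — 2 poles at s=0, type 2.
K_a = lim_{s→0} s^2·G(s) = 24·7 / 14 = 12.
r(t) = 6t^2 gives R(s) = 12/s^3.
e_ss = 12/K_a = 12/12 = 1.

1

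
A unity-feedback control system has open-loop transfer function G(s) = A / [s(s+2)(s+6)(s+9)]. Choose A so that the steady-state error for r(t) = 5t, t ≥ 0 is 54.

System type = 1 (one pole at s=0).
K_v = lim_{s→0} s·G(s) = A / (2·6·9) = (1/108)·A.
e_ss = 5/K_v = 54 ⇒ K_v = 5/54 ⇒ A = (5/54)/(1/108) = 10.

10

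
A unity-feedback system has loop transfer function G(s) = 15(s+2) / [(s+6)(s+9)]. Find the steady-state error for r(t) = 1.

System type = 0 (no poles at s=0).
K_p = lim_{s→0} G(s) = 15·2 / (6·9) = 5/9.
e_ss = 1/(1 + K_p) = 1/(14/9) = 9/14.

9/14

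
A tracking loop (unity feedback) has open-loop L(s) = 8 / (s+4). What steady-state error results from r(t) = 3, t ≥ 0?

System type = 0 (no poles at s=0).
K_p = lim_{s→0} L(s) = 8 / (4) = 2.
e_ss = 3/(1 + K_p) = 3/3 = 1.

1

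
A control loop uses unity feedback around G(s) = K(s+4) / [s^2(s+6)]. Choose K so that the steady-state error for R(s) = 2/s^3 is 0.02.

System type = 2 (two poles at s=0).
K_a = lim_{s→0} s^2·G(s) = K·4 / (6) = (2/3)·K.
e_ss = 2/K_a = 0.02 ⇒ K_a = 100 ⇒ K = 100/(2/3) = 150.

150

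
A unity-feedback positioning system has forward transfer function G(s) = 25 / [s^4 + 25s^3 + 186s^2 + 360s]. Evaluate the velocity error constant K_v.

Lowest-order denominator term is 360s, so the open loop has 1 pole at the origin → type 1 system.
K_v = lim_{s→0} s·G(s) = 25 / 360 = 5/72.

5/72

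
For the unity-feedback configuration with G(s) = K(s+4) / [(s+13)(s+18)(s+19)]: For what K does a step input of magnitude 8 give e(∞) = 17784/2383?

80

No free integrators in G(s): this is a type 0 system.
K_p = lim_{s→0} G(s) = K·4 / (13·18·19) = (2/2223)·K.
e_ss = 8/(1 + K_p) = 17784/2383 ⇒ 1 + (2/2223)·K = 2383/2223 ⇒ K = 80.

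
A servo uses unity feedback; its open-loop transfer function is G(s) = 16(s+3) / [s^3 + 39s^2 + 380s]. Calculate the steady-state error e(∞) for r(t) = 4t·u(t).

Factoring s from the denominator leaves a polynomial with constant term 380, so the system is type 1.
K_v = lim_{s→0} s·G(s) = 16·3 / 380 = 12/95.
e_ss = 4/K_v = 4/(12/95) = 95/3.

95/3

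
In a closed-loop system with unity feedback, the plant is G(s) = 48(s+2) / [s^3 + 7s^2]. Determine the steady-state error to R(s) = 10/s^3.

The denominator has no term below 7s^2 — 2 poles at s=0, type 2.
K_a = lim_{s→0} s^2·G(s) = 48·2 / 7 = 96/7.
r(t) = 5t^2 gives R(s) = 10/s^3.
e_ss = 10/K_a = 10/(96/7) = 35/48.

35/48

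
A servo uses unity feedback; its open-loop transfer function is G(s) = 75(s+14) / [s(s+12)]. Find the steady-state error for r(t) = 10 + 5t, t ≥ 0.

2/35

G(s) has one factor of s in the denominator, so the system is type 1. By superposition:
  • 10: tracked with zero error.
  • 5t: e_ss = 5/K_v with K_v=87.5 → 2/35.
Total e_ss = 2/35.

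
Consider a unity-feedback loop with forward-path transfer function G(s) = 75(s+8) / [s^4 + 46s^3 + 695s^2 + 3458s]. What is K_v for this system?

Factoring s from the denominator leaves a polynomial with constant term 3458, so the system is type 1.
K_v = lim_{s→0} s·G(s) = 75·8 / 3458 = 300/1729.

300/1729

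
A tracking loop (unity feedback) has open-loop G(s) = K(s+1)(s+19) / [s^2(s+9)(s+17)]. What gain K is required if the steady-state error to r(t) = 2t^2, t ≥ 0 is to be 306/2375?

System type = 2 (two poles at s=0).
K_a = lim_{s→0} s^2·G(s) = K·1·19 / (9·17) = (19/153)·K.
e_ss = 4/K_a = 306/2375 ⇒ K_a = 4750/153 ⇒ K = (4750/153)/(19/153) = 250.

250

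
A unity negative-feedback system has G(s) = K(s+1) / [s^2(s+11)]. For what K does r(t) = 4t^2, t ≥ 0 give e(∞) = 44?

The open loop has two poles at the origin → type 2 system.
K_a = lim_{s→0} s^2·G(s) = K·1 / (11) = (1/11)·K.
e_ss = 8/K_a = 44 ⇒ K_a = 2/11 ⇒ K = (2/11)/(1/11) = 2.

2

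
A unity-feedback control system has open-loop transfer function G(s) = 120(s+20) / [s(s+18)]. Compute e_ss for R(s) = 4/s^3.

G(s) has one factor of s in the denominator, so the system is type 1.
K_a = lim_{s→0} s^2·G(s) = 0; the steady-state error to this parabolic input grows without bound.

infinity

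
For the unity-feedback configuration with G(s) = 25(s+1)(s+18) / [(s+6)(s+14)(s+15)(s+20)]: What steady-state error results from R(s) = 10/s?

The open loop has no poles at the origin → type 0 system.
K_p = lim_{s→0} G(s) = 25·1·18 / (6·14·15·20) = 1/56.
e_ss = 10/(1 + K_p) = 10/(57/56) = 560/57.

560/57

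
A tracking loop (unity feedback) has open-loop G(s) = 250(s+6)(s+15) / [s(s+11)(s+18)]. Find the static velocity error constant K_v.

1250/11

The open loop has one pole at the origin → type 1 system.
K_v = lim_{s→0} s·G(s) = 250·6·15 / (11·18) = 1250/11.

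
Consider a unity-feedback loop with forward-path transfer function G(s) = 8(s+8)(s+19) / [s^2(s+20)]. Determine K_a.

G(s) has two factors of s in the denominator, so the system is type 2.
K_a = lim_{s→0} s^2·G(s) = 8·8·19 / (20) = 60.8.

60.8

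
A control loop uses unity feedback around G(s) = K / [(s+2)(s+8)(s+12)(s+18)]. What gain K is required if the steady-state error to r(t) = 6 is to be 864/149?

System type = 0 (no poles at s=0).
K_p = lim_{s→0} G(s) = K / (2·8·12·18) = (1/3456)·K.
e_ss = 6/(1 + K_p) = 864/149 ⇒ 1 + (1/3456)·K = 149/144 ⇒ K = 120.

120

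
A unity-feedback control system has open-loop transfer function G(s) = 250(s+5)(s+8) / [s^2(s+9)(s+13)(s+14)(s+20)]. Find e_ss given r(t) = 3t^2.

19.656

G(s) has two factors of s in the denominator, so the system is type 2.
K_a = lim_{s→0} s^2·G(s) = 250·5·8 / (9·13·14·20) = 250/819.
r(t) = 3t^2 gives R(s) = 6/s^3.
e_ss = 6/K_a = 6/(250/819) = 19.656.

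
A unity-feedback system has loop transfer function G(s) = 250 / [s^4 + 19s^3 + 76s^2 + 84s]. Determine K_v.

The denominator has no term below 84s — 1 pole at s=0, type 1.
K_v = lim_{s→0} s·G(s) = 250 / 84 = 125/42.

125/42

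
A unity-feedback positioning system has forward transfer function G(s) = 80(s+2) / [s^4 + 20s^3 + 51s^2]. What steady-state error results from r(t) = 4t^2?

2.55

Factoring s^2 from the denominator leaves a polynomial with constant term 51, so the system is type 2.
K_a = lim_{s→0} s^2·G(s) = 80·2 / 51 = 160/51.
r(t) = 4t^2 gives R(s) = 8/s^3.
e_ss = 8/K_a = 8/(160/51) = 2.55.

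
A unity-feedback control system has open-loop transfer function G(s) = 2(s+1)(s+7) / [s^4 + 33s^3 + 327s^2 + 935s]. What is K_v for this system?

Lowest-order denominator term is 935s, so the open loop has 1 pole at the origin → type 1 system.
K_v = lim_{s→0} s·G(s) = 2·1·7 / 935 = 14/935.

14/935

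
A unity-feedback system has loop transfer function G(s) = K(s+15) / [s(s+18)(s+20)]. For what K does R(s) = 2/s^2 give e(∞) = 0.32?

150

The open loop has one pole at the origin → type 1 system.
K_v = lim_{s→0} s·G(s) = K·15 / (18·20) = (1/24)·K.
e_ss = 2/K_v = 0.32 ⇒ K_v = 6.25 ⇒ K = 6.25/(1/24) = 150.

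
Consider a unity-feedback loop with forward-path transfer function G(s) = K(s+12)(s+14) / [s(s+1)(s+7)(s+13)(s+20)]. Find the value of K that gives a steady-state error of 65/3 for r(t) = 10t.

G(s) has one factor of s in the denominator, so the system is type 1.
K_v = lim_{s→0} s·G(s) = K·12·14 / (1·7·13·20) = (6/65)·K.
e_ss = 10/K_v = 65/3 ⇒ K_v = 6/13 ⇒ K = (6/13)/(6/65) = 5.

5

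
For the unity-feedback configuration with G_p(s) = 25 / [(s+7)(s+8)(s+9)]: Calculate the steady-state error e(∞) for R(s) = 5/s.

G_p(s) has no factors of s in the denominator, so the system is type 0.
K_p = lim_{s→0} G_p(s) = 25 / (7·8·9) = 25/504.
e_ss = 5/(1 + K_p) = 5/(529/504) = 2520/529.

2520/529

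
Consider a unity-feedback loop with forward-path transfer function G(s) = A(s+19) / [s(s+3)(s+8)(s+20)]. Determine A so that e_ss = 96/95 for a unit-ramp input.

System type = 1 (one pole at s=0).
K_v = lim_{s→0} s·G(s) = A·19 / (3·8·20) = (19/480)·A.
e_ss = 1/K_v = 96/95 ⇒ K_v = 95/96 ⇒ A = (95/96)/(19/480) = 25.

25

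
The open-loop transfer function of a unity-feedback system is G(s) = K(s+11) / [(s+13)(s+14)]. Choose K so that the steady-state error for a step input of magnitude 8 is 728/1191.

200

The open loop has no poles at the origin → type 0 system.
K_p = lim_{s→0} G(s) = K·11 / (13·14) = (11/182)·K.
e_ss = 8/(1 + K_p) = 728/1191 ⇒ 1 + (11/182)·K = 1191/91 ⇒ K = 200.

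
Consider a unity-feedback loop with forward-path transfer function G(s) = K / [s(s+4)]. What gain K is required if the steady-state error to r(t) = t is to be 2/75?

150

G(s) has one factor of s in the denominator, so the system is type 1.
K_v = lim_{s→0} s·G(s) = K / (4) = 0.25·K.
e_ss = 1/K_v = 2/75 ⇒ K_v = 37.5 ⇒ K = 37.5/0.25 = 150.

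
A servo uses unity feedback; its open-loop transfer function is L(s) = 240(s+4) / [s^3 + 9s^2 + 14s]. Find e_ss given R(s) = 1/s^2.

7/480

The denominator has no term below 14s — 1 pole at s=0, type 1.
K_v = lim_{s→0} s·L(s) = 240·4 / 14 = 480/7.
e_ss = 1/K_v = 1/(480/7) = 7/480.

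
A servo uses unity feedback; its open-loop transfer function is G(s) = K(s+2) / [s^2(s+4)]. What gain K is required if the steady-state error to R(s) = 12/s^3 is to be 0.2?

G(s) has two factors of s in the denominator, so the system is type 2.
K_a = lim_{s→0} s^2·G(s) = K·2 / (4) = 0.5·K.
e_ss = 12/K_a = 0.2 ⇒ K_a = 60 ⇒ K = 60/0.5 = 120.

120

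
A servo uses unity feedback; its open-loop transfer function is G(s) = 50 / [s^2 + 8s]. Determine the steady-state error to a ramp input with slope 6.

0.96

Factoring s from the denominator leaves a polynomial with constant term 8, so the system is type 1.
K_v = lim_{s→0} s·G(s) = 50 / 8 = 6.25.
e_ss = 6/K_v = 6/6.25 = 0.96.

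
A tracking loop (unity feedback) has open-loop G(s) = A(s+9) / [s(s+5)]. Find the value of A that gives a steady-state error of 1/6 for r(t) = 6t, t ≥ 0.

G(s) has one factor of s in the denominator, so the system is type 1.
K_v = lim_{s→0} s·G(s) = A·9 / (5) = 1.8·A.
e_ss = 6/K_v = 1/6 ⇒ K_v = 36 ⇒ A = 36/1.8 = 20.

20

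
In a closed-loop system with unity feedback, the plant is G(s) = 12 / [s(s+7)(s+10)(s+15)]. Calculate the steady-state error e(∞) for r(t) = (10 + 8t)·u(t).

System type = 1 (one pole at s=0). Taking each input component in turn:
  • 10: tracked with zero error.
  • 8t: e_ss = 8/K_v with K_v=2/175 → 700.
Total e_ss = 700.

700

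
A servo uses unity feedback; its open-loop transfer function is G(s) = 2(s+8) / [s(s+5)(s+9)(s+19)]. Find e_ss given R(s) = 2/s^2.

System type = 1 (one pole at s=0).
K_v = lim_{s→0} s·G(s) = 2·8 / (5·9·19) = 16/855.
e_ss = 2/K_v = 2/(16/855) = 106.875.

106.875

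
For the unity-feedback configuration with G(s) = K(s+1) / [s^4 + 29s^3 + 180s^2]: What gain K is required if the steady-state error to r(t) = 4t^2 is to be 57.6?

25

Lowest-order denominator term is 180s^2, so the open loop has 2 poles at the origin → type 2 system.
K_a = lim_{s→0} s^2·G(s) = K·1 / 180 = (1/180)·K.
e_ss = 8/K_a = 57.6 ⇒ K_a = 5/36 ⇒ K = (5/36)/(1/180) = 25.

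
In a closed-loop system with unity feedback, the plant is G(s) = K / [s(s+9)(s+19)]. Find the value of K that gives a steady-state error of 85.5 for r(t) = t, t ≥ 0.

One free integrator in G(s): this is a type 1 system.
K_v = lim_{s→0} s·G(s) = K / (9·19) = (1/171)·K.
e_ss = 1/K_v = 85.5 ⇒ K_v = 2/171 ⇒ K = (2/171)/(1/171) = 2.

2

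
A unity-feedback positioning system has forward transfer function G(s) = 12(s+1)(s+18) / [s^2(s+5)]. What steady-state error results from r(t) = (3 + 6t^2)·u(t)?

G(s) has two factors of s in the denominator, so the system is type 2. Treating each term separately:
  • 3: tracked with zero error.
  • 6t^2: e_ss = 12/K_a with K_a=43.2 → 5/18.
Total e_ss = 5/18.

5/18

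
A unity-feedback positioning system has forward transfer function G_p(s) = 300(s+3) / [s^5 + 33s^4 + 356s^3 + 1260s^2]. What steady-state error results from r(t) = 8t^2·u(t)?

The denominator has no term below 1260s^2 — 2 poles at s=0, type 2.
K_a = lim_{s→0} s^2·G_p(s) = 300·3 / 1260 = 5/7.
r(t) = 8t^2 gives R(s) = 16/s^3.
e_ss = 16/K_a = 16/(5/7) = 22.4.

22.4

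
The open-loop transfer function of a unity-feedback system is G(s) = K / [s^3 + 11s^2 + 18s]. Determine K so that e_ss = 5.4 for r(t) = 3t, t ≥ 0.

Lowest-order denominator term is 18s, so the open loop has 1 pole at the origin → type 1 system.
K_v = lim_{s→0} s·G(s) = K / 18 = (1/18)·K.
e_ss = 3/K_v = 5.4 ⇒ K_v = 5/9 ⇒ K = (5/9)/(1/18) = 10.

10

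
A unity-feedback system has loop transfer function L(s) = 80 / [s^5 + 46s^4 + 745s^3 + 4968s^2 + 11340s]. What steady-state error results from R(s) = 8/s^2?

Factoring s from the denominator leaves a polynomial with constant term 11340, so the system is type 1.
K_v = lim_{s→0} s·L(s) = 80 / 11340 = 4/567.
e_ss = 8/K_v = 8/(4/567) = 1134.

1134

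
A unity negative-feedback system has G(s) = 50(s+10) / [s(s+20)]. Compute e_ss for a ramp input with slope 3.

0.12

The open loop has one pole at the origin → type 1 system.
K_v = lim_{s→0} s·G(s) = 50·10 / (20) = 25.
e_ss = 3/K_v = 3/25 = 0.12.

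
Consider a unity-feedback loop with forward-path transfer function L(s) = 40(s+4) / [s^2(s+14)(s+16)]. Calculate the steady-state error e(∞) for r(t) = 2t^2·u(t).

5.6

Two free integrators in L(s): this is a type 2 system.
K_a = lim_{s→0} s^2·L(s) = 40·4 / (14·16) = 5/7.
r(t) = 2t^2 gives R(s) = 4/s^3.
e_ss = 4/K_a = 4/(5/7) = 5.6.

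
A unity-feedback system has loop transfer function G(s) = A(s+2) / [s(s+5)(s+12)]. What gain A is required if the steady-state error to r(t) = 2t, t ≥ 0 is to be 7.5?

8

The open loop has one pole at the origin → type 1 system.
K_v = lim_{s→0} s·G(s) = A·2 / (5·12) = (1/30)·A.
e_ss = 2/K_v = 7.5 ⇒ K_v = 4/15 ⇒ A = (4/15)/(1/30) = 8.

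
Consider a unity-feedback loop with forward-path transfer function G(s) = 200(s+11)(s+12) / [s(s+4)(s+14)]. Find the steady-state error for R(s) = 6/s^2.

7/550

The open loop has one pole at the origin → type 1 system.
K_v = lim_{s→0} s·G(s) = 200·11·12 / (4·14) = 3300/7.
e_ss = 6/K_v = 6/(3300/7) = 7/550.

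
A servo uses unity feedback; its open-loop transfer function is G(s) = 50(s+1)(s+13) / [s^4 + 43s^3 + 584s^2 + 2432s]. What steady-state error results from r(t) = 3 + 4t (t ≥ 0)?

4864/325

Factoring s from the denominator leaves a polynomial with constant term 2432, so the system is type 1. Treating each term separately:
  • 3: tracked with zero error.
  • 4t: e_ss = 4/K_v with K_v=325/1216 → 4864/325.
Total e_ss = 4864/325.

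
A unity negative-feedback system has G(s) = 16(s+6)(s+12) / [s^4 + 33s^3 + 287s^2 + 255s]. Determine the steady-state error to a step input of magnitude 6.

0

Factoring s from the denominator leaves a polynomial with constant term 255, so the system is type 1.
K_p = ∞ for a type-1 system; e_ss to a step is zero.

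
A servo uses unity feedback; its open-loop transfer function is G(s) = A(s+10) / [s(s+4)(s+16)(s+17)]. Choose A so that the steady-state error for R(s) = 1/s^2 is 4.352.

The open loop has one pole at the origin → type 1 system.
K_v = lim_{s→0} s·G(s) = A·10 / (4·16·17) = (5/544)·A.
e_ss = 1/K_v = 4.352 ⇒ K_v = 125/544 ⇒ A = (125/544)/(5/544) = 25.

25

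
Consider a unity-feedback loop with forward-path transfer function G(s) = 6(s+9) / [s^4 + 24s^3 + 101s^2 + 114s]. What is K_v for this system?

Lowest-order denominator term is 114s, so the open loop has 1 pole at the origin → type 1 system.
K_v = lim_{s→0} s·G(s) = 6·9 / 114 = 9/19.

9/19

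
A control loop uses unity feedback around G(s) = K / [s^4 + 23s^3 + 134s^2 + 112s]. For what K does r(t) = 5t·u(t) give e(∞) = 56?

The denominator has no term below 112s — 1 pole at s=0, type 1.
K_v = lim_{s→0} s·G(s) = K / 112 = (1/112)·K.
e_ss = 5/K_v = 56 ⇒ K_v = 5/56 ⇒ K = (5/56)/(1/112) = 10.

10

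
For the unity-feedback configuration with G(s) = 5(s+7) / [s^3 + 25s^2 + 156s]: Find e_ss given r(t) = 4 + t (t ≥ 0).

156/35

The denominator has no term below 156s — 1 pole at s=0, type 1. By superposition:
  • 4: tracked with zero error.
  • t: e_ss = 1/K_v with K_v=35/156 → 156/35.
Total e_ss = 156/35.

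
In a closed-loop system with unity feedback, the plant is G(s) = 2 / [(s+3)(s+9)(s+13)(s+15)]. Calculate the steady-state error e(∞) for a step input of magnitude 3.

15795/5267

System type = 0 (no poles at s=0).
K_p = lim_{s→0} G(s) = 2 / (3·9·13·15) = 2/5265.
e_ss = 3/(1 + K_p) = 3/(5267/5265) = 15795/5267.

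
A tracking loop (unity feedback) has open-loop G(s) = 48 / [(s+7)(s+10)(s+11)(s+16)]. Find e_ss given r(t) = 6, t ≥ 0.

System type = 0 (no poles at s=0).
K_p = lim_{s→0} G(s) = 48 / (7·10·11·16) = 3/770.
e_ss = 6/(1 + K_p) = 6/(773/770) = 4620/773.

4620/773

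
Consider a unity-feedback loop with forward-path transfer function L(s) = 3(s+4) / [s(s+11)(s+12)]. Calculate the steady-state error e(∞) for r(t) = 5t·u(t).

One free integrator in L(s): this is a type 1 system.
K_v = lim_{s→0} s·L(s) = 3·4 / (11·12) = 1/11.
e_ss = 5/K_v = 5/(1/11) = 55.

55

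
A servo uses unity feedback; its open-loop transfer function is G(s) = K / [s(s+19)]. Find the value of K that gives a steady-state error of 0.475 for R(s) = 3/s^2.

120

One free integrator in G(s): this is a type 1 system.
K_v = lim_{s→0} s·G(s) = K / (19) = (1/19)·K.
e_ss = 3/K_v = 0.475 ⇒ K_v = 120/19 ⇒ K = (120/19)/(1/19) = 120.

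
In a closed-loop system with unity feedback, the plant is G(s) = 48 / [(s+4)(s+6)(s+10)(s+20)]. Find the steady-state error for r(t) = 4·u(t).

400/101

System type = 0 (no poles at s=0).
K_p = lim_{s→0} G(s) = 48 / (4·6·10·20) = 0.01.
e_ss = 4/(1 + K_p) = 4/1.01 = 400/101.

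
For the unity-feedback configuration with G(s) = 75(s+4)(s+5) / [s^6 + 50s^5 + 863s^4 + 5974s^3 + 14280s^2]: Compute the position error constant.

K_p = lim_{s→0} G(s); with 2 poles at the origin the limit diverges, so K_p = ∞.

infinity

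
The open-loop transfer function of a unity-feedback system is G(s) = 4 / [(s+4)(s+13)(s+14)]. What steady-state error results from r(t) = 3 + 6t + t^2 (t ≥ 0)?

System type = 0 (no poles at s=0). Treating each term separately:
  • 3: e_ss = 3/(1+K_p) with K_p=1/182 → 182/61.
  • 6t: a type-0 system cannot track it, e_ss → ∞.
  • t^2: a type-0 system cannot track it, e_ss → ∞.
The unbounded component dominates.

infinity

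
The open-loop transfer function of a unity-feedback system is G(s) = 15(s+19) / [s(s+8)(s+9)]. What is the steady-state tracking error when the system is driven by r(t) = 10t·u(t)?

48/19

The open loop has one pole at the origin → type 1 system.
K_v = lim_{s→0} s·G(s) = 15·19 / (8·9) = 95/24.
e_ss = 10/K_v = 10/(95/24) = 48/19.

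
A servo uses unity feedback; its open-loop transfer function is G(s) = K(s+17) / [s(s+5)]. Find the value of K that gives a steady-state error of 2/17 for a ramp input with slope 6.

15

G(s) has one factor of s in the denominator, so the system is type 1.
K_v = lim_{s→0} s·G(s) = K·17 / (5) = 3.4·K.
e_ss = 6/K_v = 2/17 ⇒ K_v = 51 ⇒ K = 51/3.4 = 15.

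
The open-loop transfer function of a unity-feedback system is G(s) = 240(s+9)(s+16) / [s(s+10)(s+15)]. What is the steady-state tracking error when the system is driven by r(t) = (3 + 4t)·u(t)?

5/288

G(s) has one factor of s in the denominator, so the system is type 1. Taking each input component in turn:
  • 3: tracked with zero error.
  • 4t: e_ss = 4/K_v with K_v=230.4 → 5/288.
Total e_ss = 5/288.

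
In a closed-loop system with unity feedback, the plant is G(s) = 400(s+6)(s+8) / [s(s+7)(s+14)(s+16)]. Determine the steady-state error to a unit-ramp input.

49/600

G(s) has one factor of s in the denominator, so the system is type 1.
K_v = lim_{s→0} s·G(s) = 400·6·8 / (7·14·16) = 600/49.
e_ss = 1/K_v = 1/(600/49) = 49/600.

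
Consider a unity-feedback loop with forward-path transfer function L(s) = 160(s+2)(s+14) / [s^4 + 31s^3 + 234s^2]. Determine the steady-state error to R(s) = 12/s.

0

Lowest-order denominator term is 234s^2, so the open loop has 2 poles at the origin → type 2 system.
A type-2 system has K_p = ∞, so it tracks a step input with zero steady-state error.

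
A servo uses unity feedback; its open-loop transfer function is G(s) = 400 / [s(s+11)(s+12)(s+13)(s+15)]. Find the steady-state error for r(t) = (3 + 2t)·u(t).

G(s) has one factor of s in the denominator, so the system is type 1. Taking each input component in turn:
  • 3: tracked with zero error.
  • 2t: e_ss = 2/K_v with K_v=20/1287 → 128.7.
Total e_ss = 128.7.

128.7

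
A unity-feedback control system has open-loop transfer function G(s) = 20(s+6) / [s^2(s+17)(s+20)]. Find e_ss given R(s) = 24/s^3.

System type = 2 (two poles at s=0).
K_a = lim_{s→0} s^2·G(s) = 20·6 / (17·20) = 6/17.
r(t) = 12t^2 gives R(s) = 24/s^3.
e_ss = 24/K_a = 24/(6/17) = 68.

68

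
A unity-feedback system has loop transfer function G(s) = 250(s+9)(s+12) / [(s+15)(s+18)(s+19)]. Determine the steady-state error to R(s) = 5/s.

95/119

System type = 0 (no poles at s=0).
K_p = lim_{s→0} G(s) = 250·9·12 / (15·18·19) = 100/19.
e_ss = 5/(1 + K_p) = 5/(119/19) = 95/119.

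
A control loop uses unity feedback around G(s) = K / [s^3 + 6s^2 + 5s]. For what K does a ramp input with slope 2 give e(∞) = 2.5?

Lowest-order denominator term is 5s, so the open loop has 1 pole at the origin → type 1 system.
K_v = lim_{s→0} s·G(s) = K / 5 = 0.2·K.
e_ss = 2/K_v = 2.5 ⇒ K_v = 0.8 ⇒ K = 0.8/0.2 = 4.

4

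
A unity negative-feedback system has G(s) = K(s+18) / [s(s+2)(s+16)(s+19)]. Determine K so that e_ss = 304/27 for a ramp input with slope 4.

12

The open loop has one pole at the origin → type 1 system.
K_v = lim_{s→0} s·G(s) = K·18 / (2·16·19) = (9/304)·K.
e_ss = 4/K_v = 304/27 ⇒ K_v = 27/76 ⇒ K = (27/76)/(9/304) = 12.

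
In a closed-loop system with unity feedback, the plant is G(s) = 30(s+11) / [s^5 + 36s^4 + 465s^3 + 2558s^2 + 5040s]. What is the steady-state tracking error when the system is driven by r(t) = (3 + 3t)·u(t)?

Lowest-order denominator term is 5040s, so the open loop has 1 pole at the origin → type 1 system. Taking each input component in turn:
  • 3: tracked with zero error.
  • 3t: e_ss = 3/K_v with K_v=11/168 → 504/11.
Total e_ss = 504/11.

504/11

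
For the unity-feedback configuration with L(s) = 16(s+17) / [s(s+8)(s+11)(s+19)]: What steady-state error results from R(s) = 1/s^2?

209/34

The open loop has one pole at the origin → type 1 system.
K_v = lim_{s→0} s·L(s) = 16·17 / (8·11·19) = 34/209.
e_ss = 1/K_v = 1/(34/209) = 209/34.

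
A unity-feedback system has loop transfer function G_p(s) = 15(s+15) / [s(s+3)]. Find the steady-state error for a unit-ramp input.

The open loop has one pole at the origin → type 1 system.
K_v = lim_{s→0} s·G_p(s) = 15·15 / (3) = 75.
e_ss = 1/K_v = 1/75.

1/75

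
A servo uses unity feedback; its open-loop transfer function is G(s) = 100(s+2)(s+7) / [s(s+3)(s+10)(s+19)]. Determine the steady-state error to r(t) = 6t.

171/70

One free integrator in G(s): this is a type 1 system.
K_v = lim_{s→0} s·G(s) = 100·2·7 / (3·10·19) = 140/57.
e_ss = 6/K_v = 6/(140/57) = 171/70.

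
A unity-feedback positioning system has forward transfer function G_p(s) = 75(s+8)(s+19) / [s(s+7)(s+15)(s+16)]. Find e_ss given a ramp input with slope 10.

System type = 1 (one pole at s=0).
K_v = lim_{s→0} s·G_p(s) = 75·8·19 / (7·15·16) = 95/14.
e_ss = 10/K_v = 10/(95/14) = 28/19.

28/19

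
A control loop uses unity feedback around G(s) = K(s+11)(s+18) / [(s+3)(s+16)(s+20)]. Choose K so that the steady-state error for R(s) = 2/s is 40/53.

No free integrators in G(s): this is a type 0 system.
K_p = lim_{s→0} G(s) = K·11·18 / (3·16·20) = (33/160)·K.
e_ss = 2/(1 + K_p) = 40/53 ⇒ 1 + (33/160)·K = 2.65 ⇒ K = 8.

8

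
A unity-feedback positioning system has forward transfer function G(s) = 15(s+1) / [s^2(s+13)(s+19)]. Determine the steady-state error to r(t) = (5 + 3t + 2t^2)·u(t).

The open loop has two poles at the origin → type 2 system. Treating each term separately:
  • 5: tracked with zero error.
  • 3t: tracked with zero error.
  • 2t^2: e_ss = 4/K_a with K_a=15/247 → 988/15.
Total e_ss = 988/15.

988/15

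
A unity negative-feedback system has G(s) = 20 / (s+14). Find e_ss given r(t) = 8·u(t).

The open loop has no poles at the origin → type 0 system.
K_p = lim_{s→0} G(s) = 20 / (14) = 10/7.
e_ss = 8/(1 + K_p) = 8/(17/7) = 56/17.

56/17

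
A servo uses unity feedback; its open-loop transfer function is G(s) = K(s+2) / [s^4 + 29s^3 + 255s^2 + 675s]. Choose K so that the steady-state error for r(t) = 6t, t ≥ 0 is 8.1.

250

The denominator has no term below 675s — 1 pole at s=0, type 1.
K_v = lim_{s→0} s·G(s) = K·2 / 675 = (2/675)·K.
e_ss = 6/K_v = 8.1 ⇒ K_v = 20/27 ⇒ K = (20/27)/(2/675) = 250.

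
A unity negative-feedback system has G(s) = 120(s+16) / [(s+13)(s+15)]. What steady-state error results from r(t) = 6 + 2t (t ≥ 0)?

infinity

The open loop has no poles at the origin → type 0 system. By superposition:
  • 6: e_ss = 6/(1+K_p) with K_p=128/13 → 26/47.
  • 2t: a type-0 system cannot track it, e_ss → ∞.
The unbounded component dominates.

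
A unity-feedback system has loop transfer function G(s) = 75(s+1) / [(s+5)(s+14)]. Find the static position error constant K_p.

15/14

System type = 0 (no poles at s=0).
K_p = lim_{s→0} G(s) = 75·1 / (5·14) = 15/14.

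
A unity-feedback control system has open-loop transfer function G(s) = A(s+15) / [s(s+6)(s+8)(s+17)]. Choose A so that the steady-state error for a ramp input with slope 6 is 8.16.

40

G(s) has one factor of s in the denominator, so the system is type 1.
K_v = lim_{s→0} s·G(s) = A·15 / (6·8·17) = (5/272)·A.
e_ss = 6/K_v = 8.16 ⇒ K_v = 25/34 ⇒ A = (25/34)/(5/272) = 40.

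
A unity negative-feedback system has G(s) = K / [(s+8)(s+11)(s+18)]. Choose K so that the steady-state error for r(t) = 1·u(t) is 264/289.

150

System type = 0 (no poles at s=0).
K_p = lim_{s→0} G(s) = K / (8·11·18) = (1/1584)·K.
e_ss = 1/(1 + K_p) = 264/289 ⇒ 1 + (1/1584)·K = 289/264 ⇒ K = 150.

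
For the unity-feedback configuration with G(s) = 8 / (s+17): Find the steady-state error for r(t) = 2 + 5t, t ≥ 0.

G(s) has no factors of s in the denominator, so the system is type 0. By superposition:
  • 2: e_ss = 2/(1+K_p) with K_p=8/17 → 1.36.
  • 5t: a type-0 system cannot track it, e_ss → ∞.
The unbounded component dominates.

infinity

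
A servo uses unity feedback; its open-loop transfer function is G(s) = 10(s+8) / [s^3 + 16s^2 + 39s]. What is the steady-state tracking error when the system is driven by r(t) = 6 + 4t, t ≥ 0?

1.95

Factoring s from the denominator leaves a polynomial with constant term 39, so the system is type 1. Taking each input component in turn:
  • 6: tracked with zero error.
  • 4t: e_ss = 4/K_v with K_v=80/39 → 1.95.
Total e_ss = 1.95.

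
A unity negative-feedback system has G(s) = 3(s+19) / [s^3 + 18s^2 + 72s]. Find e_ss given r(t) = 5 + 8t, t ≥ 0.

192/19

Lowest-order denominator term is 72s, so the open loop has 1 pole at the origin → type 1 system. Treating each term separately:
  • 5: tracked with zero error.
  • 8t: e_ss = 8/K_v with K_v=19/24 → 192/19.
Total e_ss = 192/19.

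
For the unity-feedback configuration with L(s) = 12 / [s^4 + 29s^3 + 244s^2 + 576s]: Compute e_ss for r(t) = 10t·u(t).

Lowest-order denominator term is 576s, so the open loop has 1 pole at the origin → type 1 system.
K_v = lim_{s→0} s·L(s) = 12 / 576 = 1/48.
e_ss = 10/K_v = 10/(1/48) = 480.

480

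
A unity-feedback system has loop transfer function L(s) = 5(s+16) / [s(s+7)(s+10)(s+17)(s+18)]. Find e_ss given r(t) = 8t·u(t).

One free integrator in L(s): this is a type 1 system.
K_v = lim_{s→0} s·L(s) = 5·16 / (7·10·17·18) = 4/1071.
e_ss = 8/K_v = 8/(4/1071) = 2142.

2142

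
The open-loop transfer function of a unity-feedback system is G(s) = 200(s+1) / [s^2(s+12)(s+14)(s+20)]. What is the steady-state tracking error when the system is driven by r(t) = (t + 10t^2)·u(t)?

The open loop has two poles at the origin → type 2 system. By superposition:
  • t: tracked with zero error.
  • 10t^2: e_ss = 20/K_a with K_a=5/84 → 336.
Total e_ss = 336.

336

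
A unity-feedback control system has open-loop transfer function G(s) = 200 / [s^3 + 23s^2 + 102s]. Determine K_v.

100/51

Factoring s from the denominator leaves a polynomial with constant term 102, so the system is type 1.
K_v = lim_{s→0} s·G(s) = 200 / 102 = 100/51.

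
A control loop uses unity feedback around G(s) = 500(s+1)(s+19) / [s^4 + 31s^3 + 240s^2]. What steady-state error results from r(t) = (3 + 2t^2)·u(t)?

The denominator has no term below 240s^2 — 2 poles at s=0, type 2. By superposition:
  • 3: tracked with zero error.
  • 2t^2: e_ss = 4/K_a with K_a=475/12 → 48/475.
Total e_ss = 48/475.

48/475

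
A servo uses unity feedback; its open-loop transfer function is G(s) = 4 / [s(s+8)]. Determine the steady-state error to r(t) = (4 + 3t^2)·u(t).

infinity

One free integrator in G(s): this is a type 1 system. Taking each input component in turn:
  • 4: tracked with zero error.
  • 3t^2: a type-1 system cannot track it, e_ss → ∞.
The unbounded component dominates.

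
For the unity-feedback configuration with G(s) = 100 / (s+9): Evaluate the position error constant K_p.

100/9

The open loop has no poles at the origin → type 0 system.
K_p = lim_{s→0} G(s) = 100 / (9) = 100/9.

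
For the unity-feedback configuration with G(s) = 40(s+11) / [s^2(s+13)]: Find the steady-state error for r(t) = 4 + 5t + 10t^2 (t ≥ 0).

13/22

Two free integrators in G(s): this is a type 2 system. Treating each term separately:
  • 4: tracked with zero error.
  • 5t: tracked with zero error.
  • 10t^2: e_ss = 20/K_a with K_a=440/13 → 13/22.
Total e_ss = 13/22.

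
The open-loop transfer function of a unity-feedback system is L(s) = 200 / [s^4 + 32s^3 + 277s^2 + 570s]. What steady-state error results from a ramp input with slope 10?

Factoring s from the denominator leaves a polynomial with constant term 570, so the system is type 1.
K_v = lim_{s→0} s·L(s) = 200 / 570 = 20/57.
e_ss = 10/K_v = 10/(20/57) = 28.5.

28.5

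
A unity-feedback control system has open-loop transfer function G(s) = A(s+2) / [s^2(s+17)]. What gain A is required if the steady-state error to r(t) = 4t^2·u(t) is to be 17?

System type = 2 (two poles at s=0).
K_a = lim_{s→0} s^2·G(s) = A·2 / (17) = (2/17)·A.
e_ss = 8/K_a = 17 ⇒ K_a = 8/17 ⇒ A = (8/17)/(2/17) = 4.

4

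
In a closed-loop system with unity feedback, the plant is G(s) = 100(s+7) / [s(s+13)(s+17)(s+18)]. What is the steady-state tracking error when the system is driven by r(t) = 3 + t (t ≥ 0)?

1989/350

One free integrator in G(s): this is a type 1 system. Treating each term separately:
  • 3: tracked with zero error.
  • t: e_ss = 1/K_v with K_v=350/1989 → 1989/350.
Total e_ss = 1989/350.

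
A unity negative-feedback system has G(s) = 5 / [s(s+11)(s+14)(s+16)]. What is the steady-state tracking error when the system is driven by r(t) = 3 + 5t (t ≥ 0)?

2464

The open loop has one pole at the origin → type 1 system. Taking each input component in turn:
  • 3: tracked with zero error.
  • 5t: e_ss = 5/K_v with K_v=5/2464 → 2464.
Total e_ss = 2464.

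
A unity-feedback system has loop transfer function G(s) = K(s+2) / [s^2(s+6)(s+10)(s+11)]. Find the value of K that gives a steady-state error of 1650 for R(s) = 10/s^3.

2

G(s) has two factors of s in the denominator, so the system is type 2.
K_a = lim_{s→0} s^2·G(s) = K·2 / (6·10·11) = (1/330)·K.
e_ss = 10/K_a = 1650 ⇒ K_a = 1/165 ⇒ K = (1/165)/(1/330) = 2.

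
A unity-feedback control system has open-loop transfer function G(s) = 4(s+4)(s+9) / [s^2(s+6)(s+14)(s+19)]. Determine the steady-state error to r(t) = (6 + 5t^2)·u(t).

665/6

The open loop has two poles at the origin → type 2 system. Treating each term separately:
  • 6: tracked with zero error.
  • 5t^2: e_ss = 10/K_a with K_a=12/133 → 665/6.
Total e_ss = 665/6.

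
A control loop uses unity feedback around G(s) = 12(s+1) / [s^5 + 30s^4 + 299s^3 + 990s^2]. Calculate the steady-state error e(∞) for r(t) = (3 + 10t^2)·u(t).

1650

Lowest-order denominator term is 990s^2, so the open loop has 2 poles at the origin → type 2 system. By superposition:
  • 3: tracked with zero error.
  • 10t^2: e_ss = 20/K_a with K_a=2/165 → 1650.
Total e_ss = 1650.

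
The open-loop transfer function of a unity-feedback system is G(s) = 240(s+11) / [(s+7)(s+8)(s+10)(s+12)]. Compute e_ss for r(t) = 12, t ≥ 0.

The open loop has no poles at the origin → type 0 system.
K_p = lim_{s→0} G(s) = 240·11 / (7·8·10·12) = 11/28.
e_ss = 12/(1 + K_p) = 12/(39/28) = 112/13.

112/13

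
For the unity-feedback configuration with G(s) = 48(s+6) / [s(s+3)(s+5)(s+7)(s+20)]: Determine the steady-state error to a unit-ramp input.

System type = 1 (one pole at s=0).
K_v = lim_{s→0} s·G(s) = 48·6 / (3·5·7·20) = 24/175.
e_ss = 1/K_v = 1/(24/175) = 175/24.

175/24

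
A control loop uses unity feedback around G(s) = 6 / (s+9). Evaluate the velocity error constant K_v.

0

System type = 0 (no poles at s=0).
K_v = lim_{s→0} s·G(s) = 0 (the extra factor of s kills the finite limit).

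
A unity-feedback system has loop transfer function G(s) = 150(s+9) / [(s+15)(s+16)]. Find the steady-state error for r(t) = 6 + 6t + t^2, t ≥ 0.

G(s) has no factors of s in the denominator, so the system is type 0. Taking each input component in turn:
  • 6: e_ss = 6/(1+K_p) with K_p=5.625 → 48/53.
  • 6t: a type-0 system cannot track it, e_ss → ∞.
  • t^2: a type-0 system cannot track it, e_ss → ∞.
The unbounded component dominates.

infinity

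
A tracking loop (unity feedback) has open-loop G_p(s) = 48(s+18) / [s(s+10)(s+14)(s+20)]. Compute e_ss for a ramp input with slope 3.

System type = 1 (one pole at s=0).
K_v = lim_{s→0} s·G_p(s) = 48·18 / (10·14·20) = 54/175.
e_ss = 3/K_v = 3/(54/175) = 175/18.

175/18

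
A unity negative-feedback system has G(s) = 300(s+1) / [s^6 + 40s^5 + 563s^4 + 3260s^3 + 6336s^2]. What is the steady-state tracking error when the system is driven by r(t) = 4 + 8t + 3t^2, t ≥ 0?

126.72

Lowest-order denominator term is 6336s^2, so the open loop has 2 poles at the origin → type 2 system. Taking each input component in turn:
  • 4: tracked with zero error.
  • 8t: tracked with zero error.
  • 3t^2: e_ss = 6/K_a with K_a=25/528 → 126.72.
Total e_ss = 126.72.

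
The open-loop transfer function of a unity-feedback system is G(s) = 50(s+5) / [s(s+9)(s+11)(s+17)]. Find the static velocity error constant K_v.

250/1683

System type = 1 (one pole at s=0).
K_v = lim_{s→0} s·G(s) = 50·5 / (9·11·17) = 250/1683.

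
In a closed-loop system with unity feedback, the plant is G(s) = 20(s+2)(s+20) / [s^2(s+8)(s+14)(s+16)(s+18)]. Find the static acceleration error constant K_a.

Two free integrators in G(s): this is a type 2 system.
K_a = lim_{s→0} s^2·G(s) = 20·2·20 / (8·14·16·18) = 25/1008.

25/1008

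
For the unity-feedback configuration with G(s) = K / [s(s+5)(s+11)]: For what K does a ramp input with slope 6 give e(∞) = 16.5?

G(s) has one factor of s in the denominator, so the system is type 1.
K_v = lim_{s→0} s·G(s) = K / (5·11) = (1/55)·K.
e_ss = 6/K_v = 16.5 ⇒ K_v = 4/11 ⇒ K = (4/11)/(1/55) = 20.

20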